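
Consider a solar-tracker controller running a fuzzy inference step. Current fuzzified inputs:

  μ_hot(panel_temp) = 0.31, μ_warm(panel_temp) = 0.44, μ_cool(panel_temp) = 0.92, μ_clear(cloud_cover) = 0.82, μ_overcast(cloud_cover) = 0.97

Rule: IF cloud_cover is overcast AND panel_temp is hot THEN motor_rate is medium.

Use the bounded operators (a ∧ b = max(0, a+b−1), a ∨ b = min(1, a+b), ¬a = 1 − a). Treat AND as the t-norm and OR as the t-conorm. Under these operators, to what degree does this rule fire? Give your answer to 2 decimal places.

0.28

firing strength: overcast=0.97, hot=0.31; AND[max(0, a+b−1)] → w = 0.28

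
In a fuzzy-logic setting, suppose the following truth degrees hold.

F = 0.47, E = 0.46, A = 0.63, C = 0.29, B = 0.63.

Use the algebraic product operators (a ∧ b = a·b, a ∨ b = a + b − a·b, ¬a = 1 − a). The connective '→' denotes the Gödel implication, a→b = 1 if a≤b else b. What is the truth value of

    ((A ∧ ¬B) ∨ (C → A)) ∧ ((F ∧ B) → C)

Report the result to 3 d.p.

0.290

¬B = 1 − 0.6300 = 0.3700
A ∧ ¬B = a·b on (0.6300, 0.3700) = 0.2331
C → A  [Gödel: 1 if a≤b else b] with a=0.2900, b=0.6300 → 1.0000
(A ∧ ¬B) ∨ (C → A) = a + b − a·b on (0.2331, 1.0000) = 1.0000
F ∧ B = a·b on (0.4700, 0.6300) = 0.2961
(F ∧ B) → C  [Gödel: 1 if a≤b else b] with a=0.2961, b=0.2900 → 0.2900
((A ∧ ¬B) ∨ (C → A)) ∧ ((F ∧ B) → C) = a·b on (1.0000, 0.2900) = 0.2900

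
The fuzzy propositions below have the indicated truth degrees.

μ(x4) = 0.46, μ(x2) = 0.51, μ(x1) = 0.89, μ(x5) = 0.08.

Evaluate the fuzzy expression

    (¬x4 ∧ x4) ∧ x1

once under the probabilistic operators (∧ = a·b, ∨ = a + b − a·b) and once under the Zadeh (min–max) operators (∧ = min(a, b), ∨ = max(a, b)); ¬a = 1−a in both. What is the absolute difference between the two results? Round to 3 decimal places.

0.239

Under probabilistic:
  ¬x4 = 1 − 0.4600 = 0.5400
  ¬x4 ∧ x4 = a·b on (0.5400, 0.4600) = 0.2484
  (¬x4 ∧ x4) ∧ x1 = a·b on (0.2484, 0.8900) = 0.2211
  → value = 0.2211
Under Zadeh (min–max):
  ¬x4 = 1 − 0.46 = 0.54
  ¬x4 ∧ x4 = min(a, b) on (0.54, 0.46) = 0.46
  (¬x4 ∧ x4) ∧ x1 = min(a, b) on (0.46, 0.89) = 0.46
  → value = 0.4600
|0.2211 − 0.4600| = 0.239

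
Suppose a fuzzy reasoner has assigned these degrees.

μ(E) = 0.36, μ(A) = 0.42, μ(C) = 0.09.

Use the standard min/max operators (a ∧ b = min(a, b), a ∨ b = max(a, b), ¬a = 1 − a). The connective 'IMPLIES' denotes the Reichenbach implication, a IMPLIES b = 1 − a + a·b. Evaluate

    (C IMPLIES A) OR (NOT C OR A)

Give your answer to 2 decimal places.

C IMPLIES A  [Reichenbach: 1 − a + a·b] with a=0.09, b=0.42 → 0.95
NOT C = 1 − 0.09 = 0.91
NOT C OR A = max(a, b) on (0.91, 0.42) = 0.91
(C IMPLIES A) OR (NOT C OR A) = max(a, b) on (0.95, 0.91) = 0.95

0.95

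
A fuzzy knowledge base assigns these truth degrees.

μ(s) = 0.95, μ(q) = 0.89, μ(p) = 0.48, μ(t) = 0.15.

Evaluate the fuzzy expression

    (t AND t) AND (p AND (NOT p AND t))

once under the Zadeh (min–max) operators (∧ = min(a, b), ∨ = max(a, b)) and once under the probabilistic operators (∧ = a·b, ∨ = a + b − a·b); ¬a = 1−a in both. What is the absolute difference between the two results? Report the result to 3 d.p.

0.149

Under Zadeh (min–max):
  t AND t = min(a, b) on (0.15, 0.15) = 0.15
  NOT p = 1 − 0.48 = 0.52
  NOT p AND t = min(a, b) on (0.52, 0.15) = 0.15
  p AND (NOT p AND t) = min(a, b) on (0.48, 0.15) = 0.15
  (t AND t) AND (p AND (NOT p AND t)) = min(a, b) on (0.15, 0.15) = 0.15
  → value = 0.1500
Under probabilistic:
  t AND t = a·b on (0.1500, 0.1500) = 0.0225
  NOT p = 1 − 0.4800 = 0.5200
  NOT p AND t = a·b on (0.5200, 0.1500) = 0.0780
  p AND (NOT p AND t) = a·b on (0.4800, 0.0780) = 0.0374
  (t AND t) AND (p AND (NOT p AND t)) = a·b on (0.0225, 0.0374) = 0.0008
  → value = 0.0008
|0.1500 − 0.0008| = 0.149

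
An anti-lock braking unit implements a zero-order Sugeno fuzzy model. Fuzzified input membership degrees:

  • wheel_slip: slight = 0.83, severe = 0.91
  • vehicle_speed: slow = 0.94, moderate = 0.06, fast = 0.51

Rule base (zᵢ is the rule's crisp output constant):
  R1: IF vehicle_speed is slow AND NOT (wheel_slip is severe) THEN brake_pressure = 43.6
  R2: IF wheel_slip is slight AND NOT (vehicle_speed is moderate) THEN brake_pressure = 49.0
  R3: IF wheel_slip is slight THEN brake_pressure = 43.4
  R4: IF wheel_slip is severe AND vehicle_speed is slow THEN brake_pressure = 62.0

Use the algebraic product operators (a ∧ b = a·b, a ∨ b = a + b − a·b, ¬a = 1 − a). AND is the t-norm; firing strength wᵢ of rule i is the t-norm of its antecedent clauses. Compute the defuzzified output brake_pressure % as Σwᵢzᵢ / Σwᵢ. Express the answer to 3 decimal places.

51.359

R1 (z=43.6): slow=0.94, ¬severe=1−0.91=0.09; AND[a·b] → w = 0.0846
R2 (z=49.0): slight=0.83, ¬moderate=1−0.06=0.94; AND[a·b] → w = 0.7802
R3 (z=43.4): slight=0.83 → w = 0.8300
R4 (z=62.0): severe=0.91, slow=0.94; AND[a·b] → w = 0.8554
Weighted average = (0.0846·43.6 + 0.7802·49.0 + 0.8300·43.4 + 0.8554·62.0) / (0.0846 + 0.7802 + 0.8300 + 0.8554)
  = 130.9752 / 2.5502 = 51.359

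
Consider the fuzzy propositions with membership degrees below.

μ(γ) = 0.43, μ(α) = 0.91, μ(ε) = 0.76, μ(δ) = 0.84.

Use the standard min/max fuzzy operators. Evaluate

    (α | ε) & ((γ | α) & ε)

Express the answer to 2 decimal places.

0.76

α | ε = max(a, b) on (0.91, 0.76) = 0.91
γ | α = max(a, b) on (0.43, 0.91) = 0.91
(γ | α) & ε = min(a, b) on (0.91, 0.76) = 0.76
(α | ε) & ((γ | α) & ε) = min(a, b) on (0.91, 0.76) = 0.76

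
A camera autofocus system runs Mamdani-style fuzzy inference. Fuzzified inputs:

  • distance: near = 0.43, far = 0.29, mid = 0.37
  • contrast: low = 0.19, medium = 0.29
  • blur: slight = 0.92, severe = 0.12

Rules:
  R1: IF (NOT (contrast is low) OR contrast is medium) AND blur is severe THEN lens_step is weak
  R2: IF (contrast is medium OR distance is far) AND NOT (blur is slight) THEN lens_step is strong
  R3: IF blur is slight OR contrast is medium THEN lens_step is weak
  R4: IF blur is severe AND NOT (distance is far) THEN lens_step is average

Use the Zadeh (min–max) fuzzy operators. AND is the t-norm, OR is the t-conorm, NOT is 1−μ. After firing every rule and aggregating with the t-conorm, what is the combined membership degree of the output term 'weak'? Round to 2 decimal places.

R1: (¬low=1−0.19=0.81 OR medium=0.29) = 0.81; AND[min(a, b)] with severe=0.12 → w = 0.12
R2: (medium=0.29 OR far=0.29) = 0.29; AND[min(a, b)] with ¬slight=1−0.92=0.08 → w = 0.08
R3: slight=0.92, medium=0.29; OR[max(a, b)] → w = 0.92
R4: severe=0.12, ¬far=1−0.29=0.71; AND[min(a, b)] → w = 0.12
Rules with consequent 'weak': {R1, R3} → strengths 0.12, 0.92
Aggregate via t-conorm [max(a, b)]: 0.92

0.92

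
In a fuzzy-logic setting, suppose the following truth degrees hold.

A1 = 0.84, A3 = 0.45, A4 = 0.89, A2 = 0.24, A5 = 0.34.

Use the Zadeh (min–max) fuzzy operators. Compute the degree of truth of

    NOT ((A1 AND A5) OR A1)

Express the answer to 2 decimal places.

0.16

A1 AND A5 = min(a, b) on (0.84, 0.34) = 0.34
(A1 AND A5) OR A1 = max(a, b) on (0.34, 0.84) = 0.84
NOT ((A1 AND A5) OR A1) = 1 − 0.84 = 0.16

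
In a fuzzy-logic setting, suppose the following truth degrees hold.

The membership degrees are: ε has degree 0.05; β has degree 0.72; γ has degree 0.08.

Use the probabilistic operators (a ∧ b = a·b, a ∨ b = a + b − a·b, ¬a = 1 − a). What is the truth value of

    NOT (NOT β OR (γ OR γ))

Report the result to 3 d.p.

0.609

NOT β = 1 − 0.7200 = 0.2800
γ OR γ = a + b − a·b on (0.0800, 0.0800) = 0.1536
NOT β OR (γ OR γ) = a + b − a·b on (0.2800, 0.1536) = 0.3906
NOT (NOT β OR (γ OR γ)) = 1 − 0.3906 = 0.6094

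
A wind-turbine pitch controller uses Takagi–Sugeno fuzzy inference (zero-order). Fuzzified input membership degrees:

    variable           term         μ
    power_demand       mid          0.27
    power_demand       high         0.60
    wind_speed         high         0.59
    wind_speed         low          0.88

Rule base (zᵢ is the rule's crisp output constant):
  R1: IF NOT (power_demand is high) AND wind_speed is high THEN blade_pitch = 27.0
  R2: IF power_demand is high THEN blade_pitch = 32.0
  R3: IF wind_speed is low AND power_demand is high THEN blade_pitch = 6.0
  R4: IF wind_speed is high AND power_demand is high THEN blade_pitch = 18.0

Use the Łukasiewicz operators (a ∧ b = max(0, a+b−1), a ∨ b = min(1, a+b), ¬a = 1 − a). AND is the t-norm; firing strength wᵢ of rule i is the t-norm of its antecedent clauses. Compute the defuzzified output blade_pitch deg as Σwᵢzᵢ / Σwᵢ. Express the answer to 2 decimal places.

R1 (z=27.0): ¬high=1−0.60=0.40, high=0.59; AND[max(0, a+b−1)] → w = 0.00
R2 (z=32.0): high=0.60 → w = 0.60
R3 (z=6.0): low=0.88, high=0.60; AND[max(0, a+b−1)] → w = 0.48
R4 (z=18.0): high=0.59, high=0.60; AND[max(0, a+b−1)] → w = 0.19
Weighted average = (0.00·27.0 + 0.60·32.0 + 0.48·6.0 + 0.19·18.0) / (0.00 + 0.60 + 0.48 + 0.19)
  = 25.5000 / 1.2700 = 20.08

20.08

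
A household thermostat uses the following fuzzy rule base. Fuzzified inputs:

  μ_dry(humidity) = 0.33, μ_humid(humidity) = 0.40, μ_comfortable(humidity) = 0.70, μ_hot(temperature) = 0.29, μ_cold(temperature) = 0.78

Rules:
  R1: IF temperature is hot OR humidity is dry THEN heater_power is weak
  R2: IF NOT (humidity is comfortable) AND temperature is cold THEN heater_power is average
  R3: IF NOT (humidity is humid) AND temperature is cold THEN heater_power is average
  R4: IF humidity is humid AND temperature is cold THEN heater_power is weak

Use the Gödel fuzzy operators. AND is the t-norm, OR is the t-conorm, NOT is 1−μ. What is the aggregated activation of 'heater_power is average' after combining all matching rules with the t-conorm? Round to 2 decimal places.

0.60

R1: hot=0.29, dry=0.33; OR[max(a, b)] → w = 0.33
R2: ¬comfortable=1−0.70=0.30, cold=0.78; AND[min(a, b)] → w = 0.30
R3: ¬humid=1−0.40=0.60, cold=0.78; AND[min(a, b)] → w = 0.60
R4: humid=0.40, cold=0.78; AND[min(a, b)] → w = 0.40
Rules with consequent 'average': {R2, R3} → strengths 0.30, 0.60
Aggregate via t-conorm [max(a, b)]: 0.60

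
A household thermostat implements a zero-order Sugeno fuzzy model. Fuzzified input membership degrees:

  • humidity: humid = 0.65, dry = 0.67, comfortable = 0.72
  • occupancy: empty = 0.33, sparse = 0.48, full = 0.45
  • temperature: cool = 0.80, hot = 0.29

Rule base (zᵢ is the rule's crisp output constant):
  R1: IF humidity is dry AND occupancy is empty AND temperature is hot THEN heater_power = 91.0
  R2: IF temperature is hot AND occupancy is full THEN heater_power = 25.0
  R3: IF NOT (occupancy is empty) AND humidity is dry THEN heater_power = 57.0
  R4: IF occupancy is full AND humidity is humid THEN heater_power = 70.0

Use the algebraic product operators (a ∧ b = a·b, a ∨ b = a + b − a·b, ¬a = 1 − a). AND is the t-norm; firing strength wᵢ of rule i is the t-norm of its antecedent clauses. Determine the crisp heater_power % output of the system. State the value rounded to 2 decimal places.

R1 (z=91.0): dry=0.67, empty=0.33, hot=0.29; AND[a·b] → w = 0.0641
R2 (z=25.0): hot=0.29, full=0.45; AND[a·b] → w = 0.1305
R3 (z=57.0): ¬empty=1−0.33=0.67, dry=0.67; AND[a·b] → w = 0.4489
R4 (z=70.0): full=0.45, humid=0.65; AND[a·b] → w = 0.2925
Weighted average = (0.0641·91.0 + 0.1305·25.0 + 0.4489·57.0 + 0.2925·70.0) / (0.0641 + 0.1305 + 0.4489 + 0.2925)
  = 55.1596 / 0.9360 = 58.93

58.93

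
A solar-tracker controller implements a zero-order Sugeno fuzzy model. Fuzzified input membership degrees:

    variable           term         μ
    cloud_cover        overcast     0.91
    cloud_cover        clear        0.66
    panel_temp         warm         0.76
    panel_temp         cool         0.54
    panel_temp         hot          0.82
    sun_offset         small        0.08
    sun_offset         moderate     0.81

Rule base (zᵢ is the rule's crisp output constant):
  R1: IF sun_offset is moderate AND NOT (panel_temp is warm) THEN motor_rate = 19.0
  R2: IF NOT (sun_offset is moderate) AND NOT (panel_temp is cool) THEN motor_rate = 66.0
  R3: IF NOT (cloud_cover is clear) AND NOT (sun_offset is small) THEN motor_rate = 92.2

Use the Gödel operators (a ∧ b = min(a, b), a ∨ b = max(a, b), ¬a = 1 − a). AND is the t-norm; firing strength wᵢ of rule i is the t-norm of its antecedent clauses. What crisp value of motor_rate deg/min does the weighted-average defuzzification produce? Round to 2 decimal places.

62.92

R1 (z=19.0): moderate=0.81, ¬warm=1−0.76=0.24; AND[min(a, b)] → w = 0.24
R2 (z=66.0): ¬moderate=1−0.81=0.19, ¬cool=1−0.54=0.46; AND[min(a, b)] → w = 0.19
R3 (z=92.2): ¬clear=1−0.66=0.34, ¬small=1−0.08=0.92; AND[min(a, b)] → w = 0.34
Weighted average = (0.24·19.0 + 0.19·66.0 + 0.34·92.2) / (0.24 + 0.19 + 0.34)
  = 48.4480 / 0.7700 = 62.92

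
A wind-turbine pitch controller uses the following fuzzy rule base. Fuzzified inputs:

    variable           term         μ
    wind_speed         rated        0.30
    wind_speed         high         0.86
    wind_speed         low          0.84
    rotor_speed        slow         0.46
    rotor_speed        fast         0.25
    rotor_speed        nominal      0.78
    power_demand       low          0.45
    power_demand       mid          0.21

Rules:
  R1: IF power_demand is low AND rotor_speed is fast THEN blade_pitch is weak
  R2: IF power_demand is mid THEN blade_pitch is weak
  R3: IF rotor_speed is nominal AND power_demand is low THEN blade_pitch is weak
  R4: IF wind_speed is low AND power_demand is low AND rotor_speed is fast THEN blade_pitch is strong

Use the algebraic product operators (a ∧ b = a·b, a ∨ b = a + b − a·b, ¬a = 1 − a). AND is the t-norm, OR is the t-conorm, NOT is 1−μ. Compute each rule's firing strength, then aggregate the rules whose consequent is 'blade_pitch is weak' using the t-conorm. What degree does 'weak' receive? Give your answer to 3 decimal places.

R1: low=0.45, fast=0.25; AND[a·b] → w = 0.1125
R2: mid=0.21 → w = 0.2100
R3: nominal=0.78, low=0.45; AND[a·b] → w = 0.3510
R4: low=0.84, low=0.45, fast=0.25; AND[a·b] → w = 0.0945
Rules with consequent 'weak': {R1, R2, R3} → strengths 0.1125, 0.2100, 0.3510
Aggregate via t-conorm [a + b − a·b]: 0.5450

0.545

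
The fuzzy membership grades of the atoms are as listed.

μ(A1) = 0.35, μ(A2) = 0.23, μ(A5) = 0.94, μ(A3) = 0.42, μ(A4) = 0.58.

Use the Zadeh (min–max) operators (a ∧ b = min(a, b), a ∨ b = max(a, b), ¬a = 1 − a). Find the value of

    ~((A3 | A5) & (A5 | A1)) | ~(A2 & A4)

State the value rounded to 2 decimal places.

A3 | A5 = max(a, b) on (0.42, 0.94) = 0.94
A5 | A1 = max(a, b) on (0.94, 0.35) = 0.94
(A3 | A5) & (A5 | A1) = min(a, b) on (0.94, 0.94) = 0.94
~((A3 | A5) & (A5 | A1)) = 1 − 0.94 = 0.06
A2 & A4 = min(a, b) on (0.23, 0.58) = 0.23
~(A2 & A4) = 1 − 0.23 = 0.77
~((A3 | A5) & (A5 | A1)) | ~(A2 & A4) = max(a, b) on (0.06, 0.77) = 0.77

0.77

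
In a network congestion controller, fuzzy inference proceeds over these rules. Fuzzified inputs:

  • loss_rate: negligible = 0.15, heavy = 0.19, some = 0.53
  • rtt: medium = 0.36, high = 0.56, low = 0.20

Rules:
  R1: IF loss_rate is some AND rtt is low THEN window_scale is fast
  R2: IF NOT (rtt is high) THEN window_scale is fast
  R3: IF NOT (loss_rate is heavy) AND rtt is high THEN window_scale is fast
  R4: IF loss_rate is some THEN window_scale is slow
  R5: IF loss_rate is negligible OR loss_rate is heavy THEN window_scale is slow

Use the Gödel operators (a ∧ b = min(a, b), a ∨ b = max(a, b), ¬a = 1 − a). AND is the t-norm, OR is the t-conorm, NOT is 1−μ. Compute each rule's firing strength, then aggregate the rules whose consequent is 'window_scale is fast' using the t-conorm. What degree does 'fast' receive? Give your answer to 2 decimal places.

0.56

R1: some=0.53, low=0.20; AND[min(a, b)] → w = 0.20
R2: ¬high=1−0.56=0.44 → w = 0.44
R3: ¬heavy=1−0.19=0.81, high=0.56; AND[min(a, b)] → w = 0.56
R4: some=0.53 → w = 0.53
R5: negligible=0.15, heavy=0.19; OR[max(a, b)] → w = 0.19
Rules with consequent 'fast': {R1, R2, R3} → strengths 0.20, 0.44, 0.56
Aggregate via t-conorm [max(a, b)]: 0.56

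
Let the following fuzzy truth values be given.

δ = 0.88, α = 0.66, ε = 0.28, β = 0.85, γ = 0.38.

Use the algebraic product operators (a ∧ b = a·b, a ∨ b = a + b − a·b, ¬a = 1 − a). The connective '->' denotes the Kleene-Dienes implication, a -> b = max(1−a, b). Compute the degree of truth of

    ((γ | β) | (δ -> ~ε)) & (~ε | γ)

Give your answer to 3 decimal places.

0.805

γ | β = a + b − a·b on (0.3800, 0.8500) = 0.9070
~ε = 1 − 0.2800 = 0.7200
δ -> ~ε  [Kleene-Dienes: max(1−a, b)] with a=0.8800, b=0.7200 → 0.7200
(γ | β) | (δ -> ~ε) = a + b − a·b on (0.9070, 0.7200) = 0.9740
~ε = 1 − 0.2800 = 0.7200
~ε | γ = a + b − a·b on (0.7200, 0.3800) = 0.8264
((γ | β) | (δ -> ~ε)) & (~ε | γ) = a·b on (0.9740, 0.8264) = 0.8049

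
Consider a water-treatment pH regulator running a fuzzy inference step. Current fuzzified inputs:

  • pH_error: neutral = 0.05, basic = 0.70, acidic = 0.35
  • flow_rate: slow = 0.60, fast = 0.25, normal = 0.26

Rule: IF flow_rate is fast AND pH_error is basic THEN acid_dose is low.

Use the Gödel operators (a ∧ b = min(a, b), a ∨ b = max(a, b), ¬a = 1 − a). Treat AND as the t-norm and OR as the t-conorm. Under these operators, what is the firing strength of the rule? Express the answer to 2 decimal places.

0.25

firing strength: fast=0.25, basic=0.70; AND[min(a, b)] → w = 0.25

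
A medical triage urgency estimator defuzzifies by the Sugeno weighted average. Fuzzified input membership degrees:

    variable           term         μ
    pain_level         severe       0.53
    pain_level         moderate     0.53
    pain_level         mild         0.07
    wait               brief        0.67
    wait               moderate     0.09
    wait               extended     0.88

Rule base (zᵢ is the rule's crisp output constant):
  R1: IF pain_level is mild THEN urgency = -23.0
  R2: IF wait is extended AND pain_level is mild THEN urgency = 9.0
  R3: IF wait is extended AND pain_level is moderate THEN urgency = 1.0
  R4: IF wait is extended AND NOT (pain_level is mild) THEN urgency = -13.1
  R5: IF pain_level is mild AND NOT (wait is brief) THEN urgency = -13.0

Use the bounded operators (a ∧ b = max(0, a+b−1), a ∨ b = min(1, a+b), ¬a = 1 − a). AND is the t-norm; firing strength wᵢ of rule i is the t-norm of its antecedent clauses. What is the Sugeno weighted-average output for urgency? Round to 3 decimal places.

-9.156

R1 (z=-23.0): mild=0.07 → w = 0.07
R2 (z=9.0): extended=0.88, mild=0.07; AND[max(0, a+b−1)] → w = 0.00
R3 (z=1.0): extended=0.88, moderate=0.53; AND[max(0, a+b−1)] → w = 0.41
R4 (z=-13.1): extended=0.88, ¬mild=1−0.07=0.93; AND[max(0, a+b−1)] → w = 0.81
R5 (z=-13.0): mild=0.07, ¬brief=1−0.67=0.33; AND[max(0, a+b−1)] → w = 0.00
Weighted average = (0.07·-23.0 + 0.00·9.0 + 0.41·1.0 + 0.81·-13.1 + 0.00·-13.0) / (0.07 + 0.00 + 0.41 + 0.81 + 0.00)
  = -11.8110 / 1.2900 = -9.156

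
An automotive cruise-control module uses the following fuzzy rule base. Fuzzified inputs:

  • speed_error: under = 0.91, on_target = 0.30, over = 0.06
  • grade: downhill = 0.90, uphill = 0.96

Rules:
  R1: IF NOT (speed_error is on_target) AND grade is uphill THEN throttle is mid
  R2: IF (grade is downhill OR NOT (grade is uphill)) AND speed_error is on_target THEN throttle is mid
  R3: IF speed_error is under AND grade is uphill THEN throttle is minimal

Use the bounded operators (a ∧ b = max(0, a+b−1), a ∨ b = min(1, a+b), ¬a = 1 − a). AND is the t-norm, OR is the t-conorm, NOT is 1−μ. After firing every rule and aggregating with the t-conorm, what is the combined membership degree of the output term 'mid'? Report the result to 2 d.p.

0.90

R1: ¬on_target=1−0.30=0.70, uphill=0.96; AND[max(0, a+b−1)] → w = 0.66
R2: (downhill=0.90 OR ¬uphill=1−0.96=0.04) = 0.94; AND[max(0, a+b−1)] with on_target=0.30 → w = 0.24
R3: under=0.91, uphill=0.96; AND[max(0, a+b−1)] → w = 0.87
Rules with consequent 'mid': {R1, R2} → strengths 0.66, 0.24
Aggregate via t-conorm [min(1, a+b)]: 0.90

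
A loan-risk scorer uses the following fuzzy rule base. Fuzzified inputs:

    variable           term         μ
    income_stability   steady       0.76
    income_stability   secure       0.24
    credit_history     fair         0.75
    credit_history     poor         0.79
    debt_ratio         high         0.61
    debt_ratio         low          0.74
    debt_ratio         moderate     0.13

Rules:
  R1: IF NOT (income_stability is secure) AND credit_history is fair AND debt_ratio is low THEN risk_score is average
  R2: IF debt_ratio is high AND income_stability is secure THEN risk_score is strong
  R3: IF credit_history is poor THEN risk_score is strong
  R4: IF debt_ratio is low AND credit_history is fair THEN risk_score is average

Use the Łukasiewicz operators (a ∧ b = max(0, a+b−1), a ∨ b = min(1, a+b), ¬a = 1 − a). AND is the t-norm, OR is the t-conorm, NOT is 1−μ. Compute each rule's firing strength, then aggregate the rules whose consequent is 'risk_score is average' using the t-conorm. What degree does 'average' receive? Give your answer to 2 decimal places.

R1: ¬secure=1−0.24=0.76, fair=0.75, low=0.74; AND[max(0, a+b−1)] → w = 0.25
R2: high=0.61, secure=0.24; AND[max(0, a+b−1)] → w = 0.00
R3: poor=0.79 → w = 0.79
R4: low=0.74, fair=0.75; AND[max(0, a+b−1)] → w = 0.49
Rules with consequent 'average': {R1, R4} → strengths 0.25, 0.49
Aggregate via t-conorm [min(1, a+b)]: 0.74

0.74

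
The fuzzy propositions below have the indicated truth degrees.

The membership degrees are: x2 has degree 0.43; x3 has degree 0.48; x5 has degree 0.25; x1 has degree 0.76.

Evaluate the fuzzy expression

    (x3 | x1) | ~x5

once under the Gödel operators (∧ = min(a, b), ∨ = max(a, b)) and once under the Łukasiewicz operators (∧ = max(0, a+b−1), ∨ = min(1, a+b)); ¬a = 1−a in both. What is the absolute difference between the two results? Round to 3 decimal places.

0.240

Under Gödel:
  x3 | x1 = max(a, b) on (0.48, 0.76) = 0.76
  ~x5 = 1 − 0.25 = 0.75
  (x3 | x1) | ~x5 = max(a, b) on (0.76, 0.75) = 0.76
  → value = 0.7600
Under Łukasiewicz:
  x3 | x1 = min(1, a+b) on (0.48, 0.76) = 1.00
  ~x5 = 1 − 0.25 = 0.75
  (x3 | x1) | ~x5 = min(1, a+b) on (1.00, 0.75) = 1.00
  → value = 1.0000
|0.7600 − 1.0000| = 0.240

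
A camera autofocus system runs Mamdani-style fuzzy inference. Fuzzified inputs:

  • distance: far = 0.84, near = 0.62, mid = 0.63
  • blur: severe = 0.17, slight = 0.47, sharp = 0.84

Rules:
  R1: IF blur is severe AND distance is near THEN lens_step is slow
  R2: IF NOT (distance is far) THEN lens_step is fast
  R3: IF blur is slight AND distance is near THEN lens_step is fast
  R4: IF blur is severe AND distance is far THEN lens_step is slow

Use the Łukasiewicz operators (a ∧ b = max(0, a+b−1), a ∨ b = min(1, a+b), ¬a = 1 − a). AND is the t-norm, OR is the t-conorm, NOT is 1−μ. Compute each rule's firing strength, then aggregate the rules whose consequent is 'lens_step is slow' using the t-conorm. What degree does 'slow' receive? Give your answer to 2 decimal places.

0.01

R1: severe=0.17, near=0.62; AND[max(0, a+b−1)] → w = 0.00
R2: ¬far=1−0.84=0.16 → w = 0.16
R3: slight=0.47, near=0.62; AND[max(0, a+b−1)] → w = 0.09
R4: severe=0.17, far=0.84; AND[max(0, a+b−1)] → w = 0.01
Rules with consequent 'slow': {R1, R4} → strengths 0.00, 0.01
Aggregate via t-conorm [min(1, a+b)]: 0.01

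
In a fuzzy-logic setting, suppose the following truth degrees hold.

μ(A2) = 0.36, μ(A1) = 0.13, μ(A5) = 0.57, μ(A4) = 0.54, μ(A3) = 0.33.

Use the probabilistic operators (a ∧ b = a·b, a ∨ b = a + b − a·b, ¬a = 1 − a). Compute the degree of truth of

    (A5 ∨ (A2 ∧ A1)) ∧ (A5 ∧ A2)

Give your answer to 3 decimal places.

A2 ∧ A1 = a·b on (0.3600, 0.1300) = 0.0468
A5 ∨ (A2 ∧ A1) = a + b − a·b on (0.5700, 0.0468) = 0.5901
A5 ∧ A2 = a·b on (0.5700, 0.3600) = 0.2052
(A5 ∨ (A2 ∧ A1)) ∧ (A5 ∧ A2) = a·b on (0.5901, 0.2052) = 0.1211

0.121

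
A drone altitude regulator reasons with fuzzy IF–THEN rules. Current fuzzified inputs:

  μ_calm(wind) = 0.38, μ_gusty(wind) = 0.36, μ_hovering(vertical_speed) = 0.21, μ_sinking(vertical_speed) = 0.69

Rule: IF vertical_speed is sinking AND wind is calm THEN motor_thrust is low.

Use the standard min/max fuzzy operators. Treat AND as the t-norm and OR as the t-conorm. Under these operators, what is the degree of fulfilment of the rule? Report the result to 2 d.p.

0.38

firing strength: sinking=0.69, calm=0.38; AND[min(a, b)] → w = 0.38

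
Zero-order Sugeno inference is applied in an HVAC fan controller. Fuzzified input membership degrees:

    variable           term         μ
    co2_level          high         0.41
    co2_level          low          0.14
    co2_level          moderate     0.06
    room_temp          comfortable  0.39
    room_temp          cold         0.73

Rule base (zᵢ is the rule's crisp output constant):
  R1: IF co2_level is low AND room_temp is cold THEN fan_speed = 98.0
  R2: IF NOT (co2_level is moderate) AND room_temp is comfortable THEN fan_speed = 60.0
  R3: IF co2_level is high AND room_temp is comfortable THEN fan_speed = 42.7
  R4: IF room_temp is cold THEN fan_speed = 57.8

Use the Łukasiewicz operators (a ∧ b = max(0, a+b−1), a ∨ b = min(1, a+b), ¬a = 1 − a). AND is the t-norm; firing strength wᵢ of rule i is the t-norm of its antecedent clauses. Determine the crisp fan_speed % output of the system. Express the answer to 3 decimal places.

58.485

R1 (z=98.0): low=0.14, cold=0.73; AND[max(0, a+b−1)] → w = 0.00
R2 (z=60.0): ¬moderate=1−0.06=0.94, comfortable=0.39; AND[max(0, a+b−1)] → w = 0.33
R3 (z=42.7): high=0.41, comfortable=0.39; AND[max(0, a+b−1)] → w = 0.00
R4 (z=57.8): cold=0.73 → w = 0.73
Weighted average = (0.00·98.0 + 0.33·60.0 + 0.00·42.7 + 0.73·57.8) / (0.00 + 0.33 + 0.00 + 0.73)
  = 61.9940 / 1.0600 = 58.485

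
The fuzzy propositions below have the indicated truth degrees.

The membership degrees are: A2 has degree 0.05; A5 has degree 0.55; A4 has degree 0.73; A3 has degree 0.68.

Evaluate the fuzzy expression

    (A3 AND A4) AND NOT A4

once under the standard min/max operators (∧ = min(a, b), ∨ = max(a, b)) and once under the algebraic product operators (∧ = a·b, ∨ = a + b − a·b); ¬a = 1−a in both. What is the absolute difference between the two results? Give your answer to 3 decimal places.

0.136

Under standard min/max:
  A3 AND A4 = min(a, b) on (0.68, 0.73) = 0.68
  NOT A4 = 1 − 0.73 = 0.27
  (A3 AND A4) AND NOT A4 = min(a, b) on (0.68, 0.27) = 0.27
  → value = 0.2700
Under algebraic product:
  A3 AND A4 = a·b on (0.6800, 0.7300) = 0.4964
  NOT A4 = 1 − 0.7300 = 0.2700
  (A3 AND A4) AND NOT A4 = a·b on (0.4964, 0.2700) = 0.1340
  → value = 0.1340
|0.2700 − 0.1340| = 0.136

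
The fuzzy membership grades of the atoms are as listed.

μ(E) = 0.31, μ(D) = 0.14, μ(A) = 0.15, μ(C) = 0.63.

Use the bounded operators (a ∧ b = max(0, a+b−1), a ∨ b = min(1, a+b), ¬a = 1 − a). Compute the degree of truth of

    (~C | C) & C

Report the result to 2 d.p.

0.63

~C = 1 − 0.63 = 0.37
~C | C = min(1, a+b) on (0.37, 0.63) = 1.00
(~C | C) & C = max(0, a+b−1) on (1.00, 0.63) = 0.63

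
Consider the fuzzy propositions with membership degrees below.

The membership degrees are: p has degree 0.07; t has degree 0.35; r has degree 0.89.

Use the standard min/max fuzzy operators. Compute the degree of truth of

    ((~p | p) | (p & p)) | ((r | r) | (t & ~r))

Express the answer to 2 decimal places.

~p = 1 − 0.07 = 0.93
~p | p = max(a, b) on (0.93, 0.07) = 0.93
p & p = min(a, b) on (0.07, 0.07) = 0.07
(~p | p) | (p & p) = max(a, b) on (0.93, 0.07) = 0.93
r | r = max(a, b) on (0.89, 0.89) = 0.89
~r = 1 − 0.89 = 0.11
t & ~r = min(a, b) on (0.35, 0.11) = 0.11
(r | r) | (t & ~r) = max(a, b) on (0.89, 0.11) = 0.89
((~p | p) | (p & p)) | ((r | r) | (t & ~r)) = max(a, b) on (0.93, 0.89) = 0.93

0.93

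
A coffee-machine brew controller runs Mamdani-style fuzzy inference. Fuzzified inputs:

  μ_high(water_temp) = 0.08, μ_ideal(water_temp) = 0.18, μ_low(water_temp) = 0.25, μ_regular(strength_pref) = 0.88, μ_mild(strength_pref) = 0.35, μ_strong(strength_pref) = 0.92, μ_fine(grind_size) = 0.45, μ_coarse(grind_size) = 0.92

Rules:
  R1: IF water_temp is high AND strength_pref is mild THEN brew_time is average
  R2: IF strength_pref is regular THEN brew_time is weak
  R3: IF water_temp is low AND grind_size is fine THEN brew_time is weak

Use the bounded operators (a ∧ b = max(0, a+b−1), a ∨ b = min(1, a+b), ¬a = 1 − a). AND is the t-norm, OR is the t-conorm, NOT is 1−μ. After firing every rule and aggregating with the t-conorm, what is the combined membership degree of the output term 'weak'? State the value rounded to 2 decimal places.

R1: high=0.08, mild=0.35; AND[max(0, a+b−1)] → w = 0.00
R2: regular=0.88 → w = 0.88
R3: low=0.25, fine=0.45; AND[max(0, a+b−1)] → w = 0.00
Rules with consequent 'weak': {R2, R3} → strengths 0.88, 0.00
Aggregate via t-conorm [min(1, a+b)]: 0.88

0.88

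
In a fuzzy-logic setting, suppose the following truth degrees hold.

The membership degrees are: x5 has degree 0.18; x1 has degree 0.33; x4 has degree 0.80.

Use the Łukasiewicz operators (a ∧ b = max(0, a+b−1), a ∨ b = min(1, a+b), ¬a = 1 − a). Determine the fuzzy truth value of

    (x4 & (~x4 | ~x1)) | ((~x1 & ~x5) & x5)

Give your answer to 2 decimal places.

0.67

~x4 = 1 − 0.80 = 0.20
~x1 = 1 − 0.33 = 0.67
~x4 | ~x1 = min(1, a+b) on (0.20, 0.67) = 0.87
x4 & (~x4 | ~x1) = max(0, a+b−1) on (0.80, 0.87) = 0.67
~x1 = 1 − 0.33 = 0.67
~x5 = 1 − 0.18 = 0.82
~x1 & ~x5 = max(0, a+b−1) on (0.67, 0.82) = 0.49
(~x1 & ~x5) & x5 = max(0, a+b−1) on (0.49, 0.18) = 0.00
(x4 & (~x4 | ~x1)) | ((~x1 & ~x5) & x5) = min(1, a+b) on (0.67, 0.00) = 0.67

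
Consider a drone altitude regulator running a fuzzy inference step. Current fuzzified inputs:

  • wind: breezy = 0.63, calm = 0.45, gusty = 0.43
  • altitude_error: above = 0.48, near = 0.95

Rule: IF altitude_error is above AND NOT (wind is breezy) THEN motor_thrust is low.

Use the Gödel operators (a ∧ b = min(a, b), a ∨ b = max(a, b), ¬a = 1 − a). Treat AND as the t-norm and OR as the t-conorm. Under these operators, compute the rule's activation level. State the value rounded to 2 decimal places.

firing strength: above=0.48, ¬breezy=1−0.63=0.37; AND[min(a, b)] → w = 0.37

0.37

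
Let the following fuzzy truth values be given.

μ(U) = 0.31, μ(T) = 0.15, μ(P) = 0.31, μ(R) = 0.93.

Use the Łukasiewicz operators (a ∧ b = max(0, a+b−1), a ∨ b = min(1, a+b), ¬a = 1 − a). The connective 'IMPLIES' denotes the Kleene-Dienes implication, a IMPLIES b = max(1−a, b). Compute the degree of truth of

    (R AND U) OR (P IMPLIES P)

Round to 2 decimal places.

R AND U = max(0, a+b−1) on (0.93, 0.31) = 0.24
P IMPLIES P  [Kleene-Dienes: max(1−a, b)] with a=0.31, b=0.31 → 0.69
(R AND U) OR (P IMPLIES P) = min(1, a+b) on (0.24, 0.69) = 0.93

0.93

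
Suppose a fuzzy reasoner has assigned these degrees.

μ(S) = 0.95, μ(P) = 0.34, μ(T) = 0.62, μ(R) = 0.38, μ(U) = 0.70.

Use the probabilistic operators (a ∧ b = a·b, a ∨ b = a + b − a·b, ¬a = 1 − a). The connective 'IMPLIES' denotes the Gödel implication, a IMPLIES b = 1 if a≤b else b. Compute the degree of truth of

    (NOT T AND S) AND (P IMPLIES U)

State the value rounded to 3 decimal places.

NOT T = 1 − 0.6200 = 0.3800
NOT T AND S = a·b on (0.3800, 0.9500) = 0.3610
P IMPLIES U  [Gödel: 1 if a≤b else b] with a=0.3400, b=0.7000 → 1.0000
(NOT T AND S) AND (P IMPLIES U) = a·b on (0.3610, 1.0000) = 0.3610

0.361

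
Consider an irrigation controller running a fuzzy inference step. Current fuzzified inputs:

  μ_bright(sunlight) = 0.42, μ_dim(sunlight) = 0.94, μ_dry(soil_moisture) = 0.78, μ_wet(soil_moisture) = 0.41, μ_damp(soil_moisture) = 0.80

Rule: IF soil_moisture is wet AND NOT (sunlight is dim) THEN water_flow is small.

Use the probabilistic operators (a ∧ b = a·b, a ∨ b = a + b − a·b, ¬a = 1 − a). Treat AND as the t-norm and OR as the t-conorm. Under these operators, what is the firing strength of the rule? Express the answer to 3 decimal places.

firing strength: wet=0.41, ¬dim=1−0.94=0.06; AND[a·b] → w = 0.0246

0.025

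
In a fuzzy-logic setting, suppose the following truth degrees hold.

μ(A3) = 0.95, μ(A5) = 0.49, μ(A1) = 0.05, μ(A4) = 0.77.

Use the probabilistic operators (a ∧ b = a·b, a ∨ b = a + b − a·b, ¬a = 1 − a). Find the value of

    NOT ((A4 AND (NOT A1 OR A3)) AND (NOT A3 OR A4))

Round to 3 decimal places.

NOT A1 = 1 − 0.0500 = 0.9500
NOT A1 OR A3 = a + b − a·b on (0.9500, 0.9500) = 0.9975
A4 AND (NOT A1 OR A3) = a·b on (0.7700, 0.9975) = 0.7681
NOT A3 = 1 − 0.9500 = 0.0500
NOT A3 OR A4 = a + b − a·b on (0.0500, 0.7700) = 0.7815
(A4 AND (NOT A1 OR A3)) AND (NOT A3 OR A4) = a·b on (0.7681, 0.7815) = 0.6003
NOT ((A4 AND (NOT A1 OR A3)) AND (NOT A3 OR A4)) = 1 − 0.6003 = 0.3997

0.400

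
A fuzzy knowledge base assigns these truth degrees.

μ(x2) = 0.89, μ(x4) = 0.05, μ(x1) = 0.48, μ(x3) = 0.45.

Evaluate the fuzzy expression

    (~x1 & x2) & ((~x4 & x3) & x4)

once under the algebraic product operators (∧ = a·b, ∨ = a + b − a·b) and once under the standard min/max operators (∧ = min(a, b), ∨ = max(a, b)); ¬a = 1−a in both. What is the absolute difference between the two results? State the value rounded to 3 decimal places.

Under algebraic product:
  ~x1 = 1 − 0.4800 = 0.5200
  ~x1 & x2 = a·b on (0.5200, 0.8900) = 0.4628
  ~x4 = 1 − 0.0500 = 0.9500
  ~x4 & x3 = a·b on (0.9500, 0.4500) = 0.4275
  (~x4 & x3) & x4 = a·b on (0.4275, 0.0500) = 0.0214
  (~x1 & x2) & ((~x4 & x3) & x4) = a·b on (0.4628, 0.0214) = 0.0099
  → value = 0.0099
Under standard min/max:
  ~x1 = 1 − 0.48 = 0.52
  ~x1 & x2 = min(a, b) on (0.52, 0.89) = 0.52
  ~x4 = 1 − 0.05 = 0.95
  ~x4 & x3 = min(a, b) on (0.95, 0.45) = 0.45
  (~x4 & x3) & x4 = min(a, b) on (0.45, 0.05) = 0.05
  (~x1 & x2) & ((~x4 & x3) & x4) = min(a, b) on (0.52, 0.05) = 0.05
  → value = 0.0500
|0.0099 − 0.0500| = 0.040

0.040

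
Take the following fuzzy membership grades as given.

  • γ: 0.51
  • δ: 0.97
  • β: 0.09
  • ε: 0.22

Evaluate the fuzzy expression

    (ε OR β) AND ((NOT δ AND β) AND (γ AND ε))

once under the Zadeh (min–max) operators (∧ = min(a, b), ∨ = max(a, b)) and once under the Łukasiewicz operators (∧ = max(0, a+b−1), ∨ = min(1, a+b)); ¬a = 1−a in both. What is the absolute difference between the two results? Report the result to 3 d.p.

0.030

Under Zadeh (min–max):
  ε OR β = max(a, b) on (0.22, 0.09) = 0.22
  NOT δ = 1 − 0.97 = 0.03
  NOT δ AND β = min(a, b) on (0.03, 0.09) = 0.03
  γ AND ε = min(a, b) on (0.51, 0.22) = 0.22
  (NOT δ AND β) AND (γ AND ε) = min(a, b) on (0.03, 0.22) = 0.03
  (ε OR β) AND ((NOT δ AND β) AND (γ AND ε)) = min(a, b) on (0.22, 0.03) = 0.03
  → value = 0.0300
Under Łukasiewicz:
  ε OR β = min(1, a+b) on (0.22, 0.09) = 0.31
  NOT δ = 1 − 0.97 = 0.03
  NOT δ AND β = max(0, a+b−1) on (0.03, 0.09) = 0.00
  γ AND ε = max(0, a+b−1) on (0.51, 0.22) = 0.00
  (NOT δ AND β) AND (γ AND ε) = max(0, a+b−1) on (0.00, 0.00) = 0.00
  (ε OR β) AND ((NOT δ AND β) AND (γ AND ε)) = max(0, a+b−1) on (0.31, 0.00) = 0.00
  → value = 0.0000
|0.0300 − 0.0000| = 0.030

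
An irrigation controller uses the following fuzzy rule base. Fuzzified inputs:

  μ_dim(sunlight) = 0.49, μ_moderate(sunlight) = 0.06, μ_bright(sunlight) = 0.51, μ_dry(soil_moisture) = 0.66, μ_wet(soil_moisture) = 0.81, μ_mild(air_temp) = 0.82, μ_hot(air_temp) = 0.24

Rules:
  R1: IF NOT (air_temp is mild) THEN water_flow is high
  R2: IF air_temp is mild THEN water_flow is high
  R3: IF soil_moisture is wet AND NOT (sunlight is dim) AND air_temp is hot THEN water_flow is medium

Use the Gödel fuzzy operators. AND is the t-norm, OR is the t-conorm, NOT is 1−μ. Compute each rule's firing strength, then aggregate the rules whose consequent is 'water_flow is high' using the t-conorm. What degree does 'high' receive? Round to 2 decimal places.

0.82

R1: ¬mild=1−0.82=0.18 → w = 0.18
R2: mild=0.82 → w = 0.82
R3: wet=0.81, ¬dim=1−0.49=0.51, hot=0.24; AND[min(a, b)] → w = 0.24
Rules with consequent 'high': {R1, R2} → strengths 0.18, 0.82
Aggregate via t-conorm [max(a, b)]: 0.82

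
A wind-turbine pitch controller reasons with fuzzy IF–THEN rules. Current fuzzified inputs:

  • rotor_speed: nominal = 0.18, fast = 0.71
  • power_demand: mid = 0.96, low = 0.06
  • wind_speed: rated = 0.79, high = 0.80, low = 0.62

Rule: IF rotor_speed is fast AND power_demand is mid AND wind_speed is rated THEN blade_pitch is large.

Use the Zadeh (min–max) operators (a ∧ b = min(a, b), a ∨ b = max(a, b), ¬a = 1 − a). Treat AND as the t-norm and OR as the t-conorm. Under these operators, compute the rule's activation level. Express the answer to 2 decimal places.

firing strength: fast=0.71, mid=0.96, rated=0.79; AND[min(a, b)] → w = 0.71

0.71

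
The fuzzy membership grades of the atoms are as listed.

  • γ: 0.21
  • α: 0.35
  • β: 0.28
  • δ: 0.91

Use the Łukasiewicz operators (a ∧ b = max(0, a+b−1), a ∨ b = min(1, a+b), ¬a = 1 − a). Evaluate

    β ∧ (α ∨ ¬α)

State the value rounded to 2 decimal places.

0.28

¬α = 1 − 0.35 = 0.65
α ∨ ¬α = min(1, a+b) on (0.35, 0.65) = 1.00
β ∧ (α ∨ ¬α) = max(0, a+b−1) on (0.28, 1.00) = 0.28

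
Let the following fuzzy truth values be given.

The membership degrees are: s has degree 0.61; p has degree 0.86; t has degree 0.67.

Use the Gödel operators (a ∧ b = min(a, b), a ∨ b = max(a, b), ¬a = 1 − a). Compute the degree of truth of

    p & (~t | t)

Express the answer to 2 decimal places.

~t = 1 − 0.67 = 0.33
~t | t = max(a, b) on (0.33, 0.67) = 0.67
p & (~t | t) = min(a, b) on (0.86, 0.67) = 0.67

0.67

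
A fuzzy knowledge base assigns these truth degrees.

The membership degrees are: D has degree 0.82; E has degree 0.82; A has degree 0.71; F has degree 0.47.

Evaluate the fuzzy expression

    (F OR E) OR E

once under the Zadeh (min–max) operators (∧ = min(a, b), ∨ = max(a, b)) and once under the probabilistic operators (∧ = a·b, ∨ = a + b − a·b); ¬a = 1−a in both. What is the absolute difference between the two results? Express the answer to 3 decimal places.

0.163

Under Zadeh (min–max):
  F OR E = max(a, b) on (0.47, 0.82) = 0.82
  (F OR E) OR E = max(a, b) on (0.82, 0.82) = 0.82
  → value = 0.8200
Under probabilistic:
  F OR E = a + b − a·b on (0.4700, 0.8200) = 0.9046
  (F OR E) OR E = a + b − a·b on (0.9046, 0.8200) = 0.9828
  → value = 0.9828
|0.8200 − 0.9828| = 0.163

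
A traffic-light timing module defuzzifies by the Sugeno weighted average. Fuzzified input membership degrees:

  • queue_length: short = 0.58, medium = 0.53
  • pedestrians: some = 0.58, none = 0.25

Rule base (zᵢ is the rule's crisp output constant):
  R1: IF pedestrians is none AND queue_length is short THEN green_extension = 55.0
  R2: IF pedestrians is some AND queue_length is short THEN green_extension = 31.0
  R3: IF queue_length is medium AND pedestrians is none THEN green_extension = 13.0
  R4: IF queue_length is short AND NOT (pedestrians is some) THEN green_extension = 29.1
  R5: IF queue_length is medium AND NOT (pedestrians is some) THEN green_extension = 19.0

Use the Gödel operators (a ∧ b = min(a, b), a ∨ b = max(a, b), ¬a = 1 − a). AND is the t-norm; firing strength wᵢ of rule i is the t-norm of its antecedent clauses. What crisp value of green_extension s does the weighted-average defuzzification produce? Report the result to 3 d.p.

R1 (z=55.0): none=0.25, short=0.58; AND[min(a, b)] → w = 0.25
R2 (z=31.0): some=0.58, short=0.58; AND[min(a, b)] → w = 0.58
R3 (z=13.0): medium=0.53, none=0.25; AND[min(a, b)] → w = 0.25
R4 (z=29.1): short=0.58, ¬some=1−0.58=0.42; AND[min(a, b)] → w = 0.42
R5 (z=19.0): medium=0.53, ¬some=1−0.58=0.42; AND[min(a, b)] → w = 0.42
Weighted average = (0.25·55.0 + 0.58·31.0 + 0.25·13.0 + 0.42·29.1 + 0.42·19.0) / (0.25 + 0.58 + 0.25 + 0.42 + 0.42)
  = 55.1820 / 1.9200 = 28.741

28.741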